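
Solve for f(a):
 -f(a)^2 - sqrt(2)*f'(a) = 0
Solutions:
 f(a) = 2/(C1 + sqrt(2)*a)


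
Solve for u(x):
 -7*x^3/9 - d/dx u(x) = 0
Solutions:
 u(x) = C1 - 7*x^4/36


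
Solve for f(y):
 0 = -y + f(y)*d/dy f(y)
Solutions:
 f(y) = -sqrt(C1 + y^2)
 f(y) = sqrt(C1 + y^2)


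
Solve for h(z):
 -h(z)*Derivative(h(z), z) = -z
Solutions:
 h(z) = -sqrt(C1 + z^2)
 h(z) = sqrt(C1 + z^2)


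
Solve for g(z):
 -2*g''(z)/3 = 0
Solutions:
 g(z) = C1 + C2*z


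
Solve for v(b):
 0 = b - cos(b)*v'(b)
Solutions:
 v(b) = C1 + Integral(b/cos(b), b)


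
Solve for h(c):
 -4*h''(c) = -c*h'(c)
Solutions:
 h(c) = C1 + C2*erfi(sqrt(2)*c/4)


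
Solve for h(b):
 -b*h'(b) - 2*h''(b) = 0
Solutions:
 h(b) = C1 + C2*erf(b/2)


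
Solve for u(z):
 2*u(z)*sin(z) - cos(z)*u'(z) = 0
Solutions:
 u(z) = C1/cos(z)^2


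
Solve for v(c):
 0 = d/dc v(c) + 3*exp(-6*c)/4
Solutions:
 v(c) = C1 + exp(-6*c)/8


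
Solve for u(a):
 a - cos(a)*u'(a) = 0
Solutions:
 u(a) = C1 + Integral(a/cos(a), a)


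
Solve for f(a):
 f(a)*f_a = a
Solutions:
 f(a) = -sqrt(C1 + a^2)
 f(a) = sqrt(C1 + a^2)


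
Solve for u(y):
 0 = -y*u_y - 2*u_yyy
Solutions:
 u(y) = C1 + Integral(C2*airyai(-2^(2/3)*y/2) + C3*airybi(-2^(2/3)*y/2), y)


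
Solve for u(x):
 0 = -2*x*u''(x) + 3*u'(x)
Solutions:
 u(x) = C1 + C2*x^(5/2)


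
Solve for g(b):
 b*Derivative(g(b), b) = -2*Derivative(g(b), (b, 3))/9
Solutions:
 g(b) = C1 + Integral(C2*airyai(-6^(2/3)*b/2) + C3*airybi(-6^(2/3)*b/2), b)


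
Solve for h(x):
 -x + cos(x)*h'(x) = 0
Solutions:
 h(x) = C1 + Integral(x/cos(x), x)


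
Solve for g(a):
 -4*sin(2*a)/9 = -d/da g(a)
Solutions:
 g(a) = C1 - 2*cos(2*a)/9


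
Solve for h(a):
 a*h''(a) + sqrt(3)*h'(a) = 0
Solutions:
 h(a) = C1 + C2*a^(1 - sqrt(3))


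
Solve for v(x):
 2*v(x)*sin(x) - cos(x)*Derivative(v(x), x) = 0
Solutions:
 v(x) = C1/cos(x)^2


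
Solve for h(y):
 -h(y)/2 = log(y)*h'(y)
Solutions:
 h(y) = C1*exp(-li(y)/2)


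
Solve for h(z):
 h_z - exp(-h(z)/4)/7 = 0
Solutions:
 h(z) = 4*log(C1 + z/28)


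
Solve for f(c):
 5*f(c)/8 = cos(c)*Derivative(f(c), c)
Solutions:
 f(c) = C1*(sin(c) + 1)^(5/16)/(sin(c) - 1)^(5/16)


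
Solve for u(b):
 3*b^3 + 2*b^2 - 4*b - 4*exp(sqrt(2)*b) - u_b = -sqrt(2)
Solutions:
 u(b) = C1 + 3*b^4/4 + 2*b^3/3 - 2*b^2 + sqrt(2)*b - 2*sqrt(2)*exp(sqrt(2)*b)


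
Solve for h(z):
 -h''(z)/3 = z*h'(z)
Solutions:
 h(z) = C1 + C2*erf(sqrt(6)*z/2)


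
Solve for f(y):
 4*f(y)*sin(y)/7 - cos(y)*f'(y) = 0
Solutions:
 f(y) = C1/cos(y)^(4/7)


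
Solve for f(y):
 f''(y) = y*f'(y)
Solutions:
 f(y) = C1 + C2*erfi(sqrt(2)*y/2)


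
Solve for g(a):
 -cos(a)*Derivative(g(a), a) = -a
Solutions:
 g(a) = C1 + Integral(a/cos(a), a)


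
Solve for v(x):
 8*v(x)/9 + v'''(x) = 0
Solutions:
 v(x) = C3*exp(-2*3^(1/3)*x/3) + (C1*sin(3^(5/6)*x/3) + C2*cos(3^(5/6)*x/3))*exp(3^(1/3)*x/3)


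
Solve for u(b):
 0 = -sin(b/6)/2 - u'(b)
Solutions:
 u(b) = C1 + 3*cos(b/6)


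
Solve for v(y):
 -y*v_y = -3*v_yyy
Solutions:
 v(y) = C1 + Integral(C2*airyai(3^(2/3)*y/3) + C3*airybi(3^(2/3)*y/3), y)


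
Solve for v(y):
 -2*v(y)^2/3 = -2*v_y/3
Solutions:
 v(y) = -1/(C1 + y)


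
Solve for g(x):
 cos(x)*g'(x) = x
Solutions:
 g(x) = C1 + Integral(x/cos(x), x)


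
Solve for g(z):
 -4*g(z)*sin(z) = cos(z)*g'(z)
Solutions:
 g(z) = C1*cos(z)^4


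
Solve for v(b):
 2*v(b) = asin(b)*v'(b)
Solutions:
 v(b) = C1*exp(2*Integral(1/asin(b), b))


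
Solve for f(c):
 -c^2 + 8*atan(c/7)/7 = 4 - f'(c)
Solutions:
 f(c) = C1 + c^3/3 - 8*c*atan(c/7)/7 + 4*c + 4*log(c^2 + 49)


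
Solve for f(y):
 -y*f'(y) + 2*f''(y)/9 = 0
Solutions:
 f(y) = C1 + C2*erfi(3*y/2)


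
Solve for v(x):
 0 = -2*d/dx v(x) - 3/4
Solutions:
 v(x) = C1 - 3*x/8


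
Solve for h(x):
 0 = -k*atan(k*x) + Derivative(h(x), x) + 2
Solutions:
 h(x) = C1 + k*Piecewise((x*atan(k*x) - log(k^2*x^2 + 1)/(2*k), Ne(k, 0)), (0, True)) - 2*x


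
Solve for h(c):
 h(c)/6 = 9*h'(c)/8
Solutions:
 h(c) = C1*exp(4*c/27)


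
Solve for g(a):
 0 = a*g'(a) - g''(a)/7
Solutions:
 g(a) = C1 + C2*erfi(sqrt(14)*a/2)


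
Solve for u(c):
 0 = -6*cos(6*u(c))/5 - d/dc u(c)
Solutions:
 6*c/5 - log(sin(6*u(c)) - 1)/12 + log(sin(6*u(c)) + 1)/12 = C1


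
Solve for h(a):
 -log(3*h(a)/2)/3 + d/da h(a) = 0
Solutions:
 3*Integral(1/(-log(_y) - log(3) + log(2)), (_y, h(a))) = C1 - a


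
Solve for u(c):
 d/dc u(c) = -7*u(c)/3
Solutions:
 u(c) = C1*exp(-7*c/3)


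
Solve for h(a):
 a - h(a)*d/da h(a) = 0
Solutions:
 h(a) = -sqrt(C1 + a^2)
 h(a) = sqrt(C1 + a^2)


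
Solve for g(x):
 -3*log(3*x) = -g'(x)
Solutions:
 g(x) = C1 + 3*x*log(x) - 3*x + x*log(27)


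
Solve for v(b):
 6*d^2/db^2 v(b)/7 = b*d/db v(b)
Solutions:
 v(b) = C1 + C2*erfi(sqrt(21)*b/6)


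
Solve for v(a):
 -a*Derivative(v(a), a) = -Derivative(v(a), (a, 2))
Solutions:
 v(a) = C1 + C2*erfi(sqrt(2)*a/2)


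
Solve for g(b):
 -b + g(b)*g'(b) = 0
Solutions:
 g(b) = -sqrt(C1 + b^2)
 g(b) = sqrt(C1 + b^2)


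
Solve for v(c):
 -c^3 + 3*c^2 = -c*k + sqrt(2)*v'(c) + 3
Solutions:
 v(c) = C1 - sqrt(2)*c^4/8 + sqrt(2)*c^3/2 + sqrt(2)*c^2*k/4 - 3*sqrt(2)*c/2


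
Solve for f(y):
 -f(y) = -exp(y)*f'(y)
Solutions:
 f(y) = C1*exp(-exp(-y))


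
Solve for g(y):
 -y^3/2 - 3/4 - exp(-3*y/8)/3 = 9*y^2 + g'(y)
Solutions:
 g(y) = C1 - y^4/8 - 3*y^3 - 3*y/4 + 8*exp(-3*y/8)/9


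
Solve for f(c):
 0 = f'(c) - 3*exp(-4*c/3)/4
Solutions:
 f(c) = C1 - 9*exp(-4*c/3)/16


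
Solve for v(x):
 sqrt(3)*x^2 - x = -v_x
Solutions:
 v(x) = C1 - sqrt(3)*x^3/3 + x^2/2


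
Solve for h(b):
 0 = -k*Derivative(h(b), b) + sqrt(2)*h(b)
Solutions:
 h(b) = C1*exp(sqrt(2)*b/k)


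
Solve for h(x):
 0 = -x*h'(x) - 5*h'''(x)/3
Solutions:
 h(x) = C1 + Integral(C2*airyai(-3^(1/3)*5^(2/3)*x/5) + C3*airybi(-3^(1/3)*5^(2/3)*x/5), x)


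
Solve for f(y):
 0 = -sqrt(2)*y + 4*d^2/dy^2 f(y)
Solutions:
 f(y) = C1 + C2*y + sqrt(2)*y^3/24


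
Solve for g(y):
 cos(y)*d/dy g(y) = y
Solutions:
 g(y) = C1 + Integral(y/cos(y), y)


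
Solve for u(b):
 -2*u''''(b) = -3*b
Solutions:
 u(b) = C1 + C2*b + C3*b^2 + C4*b^3 + b^5/80


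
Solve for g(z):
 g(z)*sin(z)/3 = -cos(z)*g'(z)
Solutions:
 g(z) = C1*cos(z)^(1/3)


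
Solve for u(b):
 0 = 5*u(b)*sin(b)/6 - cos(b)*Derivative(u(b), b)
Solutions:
 u(b) = C1/cos(b)^(5/6)


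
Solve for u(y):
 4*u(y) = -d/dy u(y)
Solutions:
 u(y) = C1*exp(-4*y)


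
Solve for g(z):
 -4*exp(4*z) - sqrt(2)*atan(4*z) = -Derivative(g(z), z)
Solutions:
 g(z) = C1 + sqrt(2)*(z*atan(4*z) - log(16*z^2 + 1)/8) + exp(4*z)


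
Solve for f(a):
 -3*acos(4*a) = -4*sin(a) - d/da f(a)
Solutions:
 f(a) = C1 + 3*a*acos(4*a) - 3*sqrt(1 - 16*a^2)/4 + 4*cos(a)


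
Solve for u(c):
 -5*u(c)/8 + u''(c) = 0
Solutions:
 u(c) = C1*exp(-sqrt(10)*c/4) + C2*exp(sqrt(10)*c/4)


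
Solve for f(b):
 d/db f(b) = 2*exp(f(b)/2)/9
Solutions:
 f(b) = 2*log(-1/(C1 + 2*b)) + 2*log(18)


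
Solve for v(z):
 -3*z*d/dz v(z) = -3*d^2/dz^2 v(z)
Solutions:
 v(z) = C1 + C2*erfi(sqrt(2)*z/2)


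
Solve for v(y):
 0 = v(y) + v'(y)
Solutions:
 v(y) = C1*exp(-y)


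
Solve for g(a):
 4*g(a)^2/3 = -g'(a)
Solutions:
 g(a) = 3/(C1 + 4*a)


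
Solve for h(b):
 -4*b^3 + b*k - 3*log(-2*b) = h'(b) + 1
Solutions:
 h(b) = C1 - b^4 + b^2*k/2 - 3*b*log(-b) + b*(2 - 3*log(2))


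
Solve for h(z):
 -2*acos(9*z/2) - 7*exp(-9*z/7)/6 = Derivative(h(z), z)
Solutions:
 h(z) = C1 - 2*z*acos(9*z/2) + 2*sqrt(4 - 81*z^2)/9 + 49*exp(-9*z/7)/54


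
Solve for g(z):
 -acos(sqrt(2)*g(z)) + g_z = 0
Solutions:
 Integral(1/acos(sqrt(2)*_y), (_y, g(z))) = C1 + z


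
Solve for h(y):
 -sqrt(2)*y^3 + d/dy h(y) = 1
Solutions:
 h(y) = C1 + sqrt(2)*y^4/4 + y


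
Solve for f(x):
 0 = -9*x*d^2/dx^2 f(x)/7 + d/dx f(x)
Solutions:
 f(x) = C1 + C2*x^(16/9)


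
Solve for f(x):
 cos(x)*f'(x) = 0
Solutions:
 f(x) = C1


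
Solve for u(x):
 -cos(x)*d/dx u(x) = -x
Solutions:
 u(x) = C1 + Integral(x/cos(x), x)


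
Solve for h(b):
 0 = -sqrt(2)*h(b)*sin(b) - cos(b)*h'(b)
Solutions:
 h(b) = C1*cos(b)^(sqrt(2))


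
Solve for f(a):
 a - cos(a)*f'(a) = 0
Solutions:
 f(a) = C1 + Integral(a/cos(a), a)


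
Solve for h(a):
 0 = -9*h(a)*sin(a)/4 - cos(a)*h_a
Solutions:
 h(a) = C1*cos(a)^(9/4)


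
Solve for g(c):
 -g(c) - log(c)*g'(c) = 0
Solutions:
 g(c) = C1*exp(-li(c))


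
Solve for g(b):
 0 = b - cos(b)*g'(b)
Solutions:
 g(b) = C1 + Integral(b/cos(b), b)


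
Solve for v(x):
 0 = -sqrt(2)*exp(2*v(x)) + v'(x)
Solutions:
 v(x) = log(-sqrt(-1/(C1 + sqrt(2)*x))) - log(2)/2
 v(x) = log(-1/(C1 + sqrt(2)*x))/2 - log(2)/2


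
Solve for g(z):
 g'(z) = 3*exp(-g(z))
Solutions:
 g(z) = log(C1 + 3*z)


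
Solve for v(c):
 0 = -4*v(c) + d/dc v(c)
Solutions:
 v(c) = C1*exp(4*c)


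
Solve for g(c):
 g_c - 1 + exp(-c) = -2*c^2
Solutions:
 g(c) = C1 - 2*c^3/3 + c + exp(-c)


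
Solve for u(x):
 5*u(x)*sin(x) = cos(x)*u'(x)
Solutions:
 u(x) = C1/cos(x)^5


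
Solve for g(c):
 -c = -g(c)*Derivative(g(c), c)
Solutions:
 g(c) = -sqrt(C1 + c^2)
 g(c) = sqrt(C1 + c^2)


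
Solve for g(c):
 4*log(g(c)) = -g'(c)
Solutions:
 li(g(c)) = C1 - 4*c


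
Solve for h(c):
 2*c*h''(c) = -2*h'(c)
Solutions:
 h(c) = C1 + C2*log(c)


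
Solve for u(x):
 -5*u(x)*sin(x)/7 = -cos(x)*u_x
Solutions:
 u(x) = C1/cos(x)^(5/7)


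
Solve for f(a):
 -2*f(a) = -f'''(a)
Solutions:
 f(a) = C3*exp(2^(1/3)*a) + (C1*sin(2^(1/3)*sqrt(3)*a/2) + C2*cos(2^(1/3)*sqrt(3)*a/2))*exp(-2^(1/3)*a/2)


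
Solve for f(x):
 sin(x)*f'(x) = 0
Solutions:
 f(x) = C1


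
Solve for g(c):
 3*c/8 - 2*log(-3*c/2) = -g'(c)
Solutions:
 g(c) = C1 - 3*c^2/16 + 2*c*log(-c) + 2*c*(-1 - log(2) + log(3))


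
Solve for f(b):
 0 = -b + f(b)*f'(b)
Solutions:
 f(b) = -sqrt(C1 + b^2)
 f(b) = sqrt(C1 + b^2)


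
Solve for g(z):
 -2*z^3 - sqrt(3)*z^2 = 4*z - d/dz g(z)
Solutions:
 g(z) = C1 + z^4/2 + sqrt(3)*z^3/3 + 2*z^2


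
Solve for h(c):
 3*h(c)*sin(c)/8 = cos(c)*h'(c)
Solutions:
 h(c) = C1/cos(c)^(3/8)


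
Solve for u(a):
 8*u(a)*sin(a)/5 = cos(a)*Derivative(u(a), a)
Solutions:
 u(a) = C1/cos(a)^(8/5)


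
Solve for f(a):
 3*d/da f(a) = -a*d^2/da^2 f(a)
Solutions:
 f(a) = C1 + C2/a^2


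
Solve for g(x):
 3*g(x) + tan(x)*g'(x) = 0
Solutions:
 g(x) = C1/sin(x)^3


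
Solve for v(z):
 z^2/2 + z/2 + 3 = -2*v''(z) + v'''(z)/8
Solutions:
 v(z) = C1 + C2*z + C3*exp(16*z) - z^4/48 - 3*z^3/64 - 777*z^2/1024


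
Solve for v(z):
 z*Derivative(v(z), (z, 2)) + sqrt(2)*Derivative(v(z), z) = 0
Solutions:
 v(z) = C1 + C2*z^(1 - sqrt(2))


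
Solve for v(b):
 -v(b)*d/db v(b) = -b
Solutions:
 v(b) = -sqrt(C1 + b^2)
 v(b) = sqrt(C1 + b^2)


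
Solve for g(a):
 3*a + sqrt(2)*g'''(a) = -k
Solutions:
 g(a) = C1 + C2*a + C3*a^2 - sqrt(2)*a^4/16 - sqrt(2)*a^3*k/12


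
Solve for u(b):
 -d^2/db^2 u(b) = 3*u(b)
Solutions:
 u(b) = C1*sin(sqrt(3)*b) + C2*cos(sqrt(3)*b)


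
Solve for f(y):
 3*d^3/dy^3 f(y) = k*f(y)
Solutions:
 f(y) = C1*exp(3^(2/3)*k^(1/3)*y/3) + C2*exp(k^(1/3)*y*(-3^(2/3) + 3*3^(1/6)*I)/6) + C3*exp(-k^(1/3)*y*(3^(2/3) + 3*3^(1/6)*I)/6)


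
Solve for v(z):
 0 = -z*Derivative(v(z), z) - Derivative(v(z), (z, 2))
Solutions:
 v(z) = C1 + C2*erf(sqrt(2)*z/2)


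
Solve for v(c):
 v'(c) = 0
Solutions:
 v(c) = C1


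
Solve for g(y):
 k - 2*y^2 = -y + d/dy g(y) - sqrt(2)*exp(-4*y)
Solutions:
 g(y) = C1 + k*y - 2*y^3/3 + y^2/2 - sqrt(2)*exp(-4*y)/4


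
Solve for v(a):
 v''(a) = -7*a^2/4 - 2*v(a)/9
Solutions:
 v(a) = C1*sin(sqrt(2)*a/3) + C2*cos(sqrt(2)*a/3) - 63*a^2/8 + 567/8


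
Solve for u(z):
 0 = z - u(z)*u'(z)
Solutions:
 u(z) = -sqrt(C1 + z^2)
 u(z) = sqrt(C1 + z^2)


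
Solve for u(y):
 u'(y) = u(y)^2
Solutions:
 u(y) = -1/(C1 + y)


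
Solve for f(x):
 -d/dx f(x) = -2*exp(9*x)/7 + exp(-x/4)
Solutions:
 f(x) = C1 + 2*exp(9*x)/63 + 4*exp(-x/4)


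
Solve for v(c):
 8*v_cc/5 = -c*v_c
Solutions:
 v(c) = C1 + C2*erf(sqrt(5)*c/4)


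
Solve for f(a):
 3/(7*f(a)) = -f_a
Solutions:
 f(a) = -sqrt(C1 - 42*a)/7
 f(a) = sqrt(C1 - 42*a)/7


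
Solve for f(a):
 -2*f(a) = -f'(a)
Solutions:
 f(a) = C1*exp(2*a)


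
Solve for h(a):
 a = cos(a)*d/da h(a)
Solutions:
 h(a) = C1 + Integral(a/cos(a), a)


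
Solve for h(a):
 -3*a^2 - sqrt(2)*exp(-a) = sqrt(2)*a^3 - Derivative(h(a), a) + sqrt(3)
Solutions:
 h(a) = C1 + sqrt(2)*a^4/4 + a^3 + sqrt(3)*a - sqrt(2)*exp(-a)


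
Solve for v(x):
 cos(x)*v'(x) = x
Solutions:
 v(x) = C1 + Integral(x/cos(x), x)


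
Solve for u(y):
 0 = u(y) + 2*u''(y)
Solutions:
 u(y) = C1*sin(sqrt(2)*y/2) + C2*cos(sqrt(2)*y/2)


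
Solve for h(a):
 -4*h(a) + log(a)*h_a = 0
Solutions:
 h(a) = C1*exp(4*li(a))


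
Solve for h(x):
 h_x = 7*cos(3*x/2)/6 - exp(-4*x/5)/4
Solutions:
 h(x) = C1 + 7*sin(3*x/2)/9 + 5*exp(-4*x/5)/16


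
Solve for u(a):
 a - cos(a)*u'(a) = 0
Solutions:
 u(a) = C1 + Integral(a/cos(a), a)


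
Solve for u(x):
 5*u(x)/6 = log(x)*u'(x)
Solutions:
 u(x) = C1*exp(5*li(x)/6)


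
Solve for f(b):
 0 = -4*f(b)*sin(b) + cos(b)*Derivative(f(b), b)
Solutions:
 f(b) = C1/cos(b)^4


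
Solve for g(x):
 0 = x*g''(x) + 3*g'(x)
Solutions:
 g(x) = C1 + C2/x^2


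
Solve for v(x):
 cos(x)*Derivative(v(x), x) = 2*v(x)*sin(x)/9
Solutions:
 v(x) = C1/cos(x)^(2/9)


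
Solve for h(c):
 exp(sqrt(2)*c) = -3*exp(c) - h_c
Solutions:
 h(c) = C1 - 3*exp(c) - sqrt(2)*exp(sqrt(2)*c)/2


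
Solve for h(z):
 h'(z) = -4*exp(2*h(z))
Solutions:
 h(z) = log(-sqrt(-1/(C1 - 4*z))) - log(2)/2
 h(z) = log(-1/(C1 - 4*z))/2 - log(2)/2


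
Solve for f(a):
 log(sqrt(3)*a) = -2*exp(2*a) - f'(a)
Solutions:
 f(a) = C1 - a*log(a) + a*(1 - log(3)/2) - exp(2*a)


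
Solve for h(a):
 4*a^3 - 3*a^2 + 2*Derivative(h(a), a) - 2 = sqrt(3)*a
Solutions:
 h(a) = C1 - a^4/2 + a^3/2 + sqrt(3)*a^2/4 + a


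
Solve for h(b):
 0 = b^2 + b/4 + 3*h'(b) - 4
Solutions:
 h(b) = C1 - b^3/9 - b^2/24 + 4*b/3


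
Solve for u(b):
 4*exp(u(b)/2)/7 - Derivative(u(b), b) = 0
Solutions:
 u(b) = 2*log(-1/(C1 + 4*b)) + 2*log(14)


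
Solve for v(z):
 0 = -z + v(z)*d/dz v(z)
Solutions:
 v(z) = -sqrt(C1 + z^2)
 v(z) = sqrt(C1 + z^2)


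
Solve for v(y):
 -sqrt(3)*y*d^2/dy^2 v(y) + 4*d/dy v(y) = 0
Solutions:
 v(y) = C1 + C2*y^(1 + 4*sqrt(3)/3)


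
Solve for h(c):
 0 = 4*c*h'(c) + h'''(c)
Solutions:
 h(c) = C1 + Integral(C2*airyai(-2^(2/3)*c) + C3*airybi(-2^(2/3)*c), c)


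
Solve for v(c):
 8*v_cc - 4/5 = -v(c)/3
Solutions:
 v(c) = C1*sin(sqrt(6)*c/12) + C2*cos(sqrt(6)*c/12) + 12/5


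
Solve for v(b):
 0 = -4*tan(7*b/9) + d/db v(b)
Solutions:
 v(b) = C1 - 36*log(cos(7*b/9))/7


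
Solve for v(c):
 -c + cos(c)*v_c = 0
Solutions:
 v(c) = C1 + Integral(c/cos(c), c)


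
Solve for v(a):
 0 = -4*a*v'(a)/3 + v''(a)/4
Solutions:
 v(a) = C1 + C2*erfi(2*sqrt(6)*a/3)


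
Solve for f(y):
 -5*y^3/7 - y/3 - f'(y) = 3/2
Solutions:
 f(y) = C1 - 5*y^4/28 - y^2/6 - 3*y/2


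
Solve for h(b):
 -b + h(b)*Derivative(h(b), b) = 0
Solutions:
 h(b) = -sqrt(C1 + b^2)
 h(b) = sqrt(C1 + b^2)


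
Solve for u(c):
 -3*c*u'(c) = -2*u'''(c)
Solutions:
 u(c) = C1 + Integral(C2*airyai(2^(2/3)*3^(1/3)*c/2) + C3*airybi(2^(2/3)*3^(1/3)*c/2), c)


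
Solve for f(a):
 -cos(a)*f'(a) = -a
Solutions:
 f(a) = C1 + Integral(a/cos(a), a)


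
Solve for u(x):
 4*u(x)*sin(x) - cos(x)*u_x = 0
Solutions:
 u(x) = C1/cos(x)^4


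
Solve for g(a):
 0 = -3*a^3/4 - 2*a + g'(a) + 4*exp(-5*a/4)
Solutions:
 g(a) = C1 + 3*a^4/16 + a^2 + 16*exp(-5*a/4)/5


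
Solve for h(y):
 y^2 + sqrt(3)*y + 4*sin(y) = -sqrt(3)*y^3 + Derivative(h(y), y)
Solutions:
 h(y) = C1 + sqrt(3)*y^4/4 + y^3/3 + sqrt(3)*y^2/2 - 4*cos(y)


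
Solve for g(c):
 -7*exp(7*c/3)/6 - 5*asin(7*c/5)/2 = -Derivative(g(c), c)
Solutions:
 g(c) = C1 + 5*c*asin(7*c/5)/2 + 5*sqrt(25 - 49*c^2)/14 + exp(7*c/3)/2


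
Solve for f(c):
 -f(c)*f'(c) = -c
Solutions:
 f(c) = -sqrt(C1 + c^2)
 f(c) = sqrt(C1 + c^2)


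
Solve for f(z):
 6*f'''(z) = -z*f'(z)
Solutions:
 f(z) = C1 + Integral(C2*airyai(-6^(2/3)*z/6) + C3*airybi(-6^(2/3)*z/6), z)


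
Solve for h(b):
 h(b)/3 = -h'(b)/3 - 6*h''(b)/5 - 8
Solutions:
 h(b) = (C1*sin(sqrt(335)*b/36) + C2*cos(sqrt(335)*b/36))*exp(-5*b/36) - 24


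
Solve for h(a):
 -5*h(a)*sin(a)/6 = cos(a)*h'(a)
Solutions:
 h(a) = C1*cos(a)^(5/6)


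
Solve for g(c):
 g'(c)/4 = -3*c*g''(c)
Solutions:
 g(c) = C1 + C2*c^(11/12)


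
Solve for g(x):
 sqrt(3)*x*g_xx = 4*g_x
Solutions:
 g(x) = C1 + C2*x^(1 + 4*sqrt(3)/3)


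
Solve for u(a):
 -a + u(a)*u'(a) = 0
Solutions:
 u(a) = -sqrt(C1 + a^2)
 u(a) = sqrt(C1 + a^2)


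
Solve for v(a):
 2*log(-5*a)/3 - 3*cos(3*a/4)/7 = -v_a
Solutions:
 v(a) = C1 - 2*a*log(-a)/3 - 2*a*log(5)/3 + 2*a/3 + 4*sin(3*a/4)/7


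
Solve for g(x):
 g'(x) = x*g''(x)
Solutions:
 g(x) = C1 + C2*x^2


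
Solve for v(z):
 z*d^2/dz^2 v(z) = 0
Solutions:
 v(z) = C1 + C2*z


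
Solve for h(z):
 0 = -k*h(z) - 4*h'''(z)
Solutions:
 h(z) = C1*exp(2^(1/3)*z*(-k)^(1/3)/2) + C2*exp(2^(1/3)*z*(-k)^(1/3)*(-1 + sqrt(3)*I)/4) + C3*exp(-2^(1/3)*z*(-k)^(1/3)*(1 + sqrt(3)*I)/4)


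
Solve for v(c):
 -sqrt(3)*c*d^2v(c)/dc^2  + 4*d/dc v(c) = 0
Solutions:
 v(c) = C1 + C2*c^(1 + 4*sqrt(3)/3)


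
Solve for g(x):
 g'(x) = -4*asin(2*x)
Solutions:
 g(x) = C1 - 4*x*asin(2*x) - 2*sqrt(1 - 4*x^2)


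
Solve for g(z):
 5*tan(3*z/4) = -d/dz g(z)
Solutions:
 g(z) = C1 + 20*log(cos(3*z/4))/3


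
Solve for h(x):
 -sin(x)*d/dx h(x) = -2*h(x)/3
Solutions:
 h(x) = C1*(cos(x) - 1)^(1/3)/(cos(x) + 1)^(1/3)


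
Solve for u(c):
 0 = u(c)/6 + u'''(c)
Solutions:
 u(c) = C3*exp(-6^(2/3)*c/6) + (C1*sin(2^(2/3)*3^(1/6)*c/4) + C2*cos(2^(2/3)*3^(1/6)*c/4))*exp(6^(2/3)*c/12)


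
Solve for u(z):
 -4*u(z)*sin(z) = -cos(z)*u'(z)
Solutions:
 u(z) = C1/cos(z)^4


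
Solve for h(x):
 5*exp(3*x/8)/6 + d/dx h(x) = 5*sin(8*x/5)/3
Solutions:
 h(x) = C1 - 20*exp(3*x/8)/9 - 25*cos(8*x/5)/24


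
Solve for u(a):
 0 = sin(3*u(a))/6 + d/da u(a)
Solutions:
 u(a) = -acos((-C1 - exp(a))/(C1 - exp(a)))/3 + 2*pi/3
 u(a) = acos((-C1 - exp(a))/(C1 - exp(a)))/3


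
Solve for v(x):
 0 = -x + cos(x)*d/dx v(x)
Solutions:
 v(x) = C1 + Integral(x/cos(x), x)


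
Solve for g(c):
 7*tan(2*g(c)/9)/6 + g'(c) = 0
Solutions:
 g(c) = -9*asin(C1*exp(-7*c/27))/2 + 9*pi/2
 g(c) = 9*asin(C1*exp(-7*c/27))/2


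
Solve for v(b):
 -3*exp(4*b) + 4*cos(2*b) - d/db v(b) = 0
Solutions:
 v(b) = C1 - 3*exp(4*b)/4 + 2*sin(2*b)


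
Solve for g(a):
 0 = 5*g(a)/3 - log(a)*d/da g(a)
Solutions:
 g(a) = C1*exp(5*li(a)/3)


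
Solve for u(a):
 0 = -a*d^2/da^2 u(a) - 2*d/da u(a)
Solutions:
 u(a) = C1 + C2/a


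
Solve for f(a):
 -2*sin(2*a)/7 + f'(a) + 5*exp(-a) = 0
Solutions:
 f(a) = C1 - cos(2*a)/7 + 5*exp(-a)


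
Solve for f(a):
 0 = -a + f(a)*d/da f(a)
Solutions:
 f(a) = -sqrt(C1 + a^2)
 f(a) = sqrt(C1 + a^2)


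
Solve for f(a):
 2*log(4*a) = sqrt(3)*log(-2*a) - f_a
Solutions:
 f(a) = C1 - a*(2 - sqrt(3))*log(a) + a*(-4*log(2) - sqrt(3) + sqrt(3)*log(2) + 2 + sqrt(3)*I*pi)


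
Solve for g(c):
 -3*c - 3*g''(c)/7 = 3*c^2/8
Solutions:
 g(c) = C1 + C2*c - 7*c^4/96 - 7*c^3/6


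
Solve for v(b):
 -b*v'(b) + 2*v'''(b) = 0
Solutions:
 v(b) = C1 + Integral(C2*airyai(2^(2/3)*b/2) + C3*airybi(2^(2/3)*b/2), b)


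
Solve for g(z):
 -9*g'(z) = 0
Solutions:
 g(z) = C1


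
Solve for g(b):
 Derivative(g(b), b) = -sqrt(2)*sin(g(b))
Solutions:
 g(b) = -acos((-C1 - exp(2*sqrt(2)*b))/(C1 - exp(2*sqrt(2)*b))) + 2*pi
 g(b) = acos((-C1 - exp(2*sqrt(2)*b))/(C1 - exp(2*sqrt(2)*b)))


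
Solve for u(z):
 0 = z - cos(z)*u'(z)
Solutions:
 u(z) = C1 + Integral(z/cos(z), z)


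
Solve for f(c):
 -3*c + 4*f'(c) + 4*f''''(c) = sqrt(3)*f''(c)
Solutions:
 f(c) = C1 + C2*exp(c*(2^(1/3)*3^(5/6)/(sqrt(9 - sqrt(3)/16) + 3)^(1/3) + 2*6^(2/3)*(sqrt(9 - sqrt(3)/16) + 3)^(1/3))/24)*sin(2^(1/3)*c*(-2*2^(1/3)*sqrt(3)*(sqrt(729 - 81*sqrt(3)/16) + 27)^(1/3) + 9/(sqrt(729 - 81*sqrt(3)/16) + 27)^(1/3))/24) + C3*exp(c*(2^(1/3)*3^(5/6)/(sqrt(9 - sqrt(3)/16) + 3)^(1/3) + 2*6^(2/3)*(sqrt(9 - sqrt(3)/16) + 3)^(1/3))/24)*cos(2^(1/3)*c*(-2*2^(1/3)*sqrt(3)*(sqrt(729 - 81*sqrt(3)/16) + 27)^(1/3) + 9/(sqrt(729 - 81*sqrt(3)/16) + 27)^(1/3))/24) + C4*exp(-c*(2^(1/3)*3^(5/6)/(sqrt(9 - sqrt(3)/16) + 3)^(1/3) + 2*6^(2/3)*(sqrt(9 - sqrt(3)/16) + 3)^(1/3))/12) + 3*c^2/8 + 3*sqrt(3)*c/16


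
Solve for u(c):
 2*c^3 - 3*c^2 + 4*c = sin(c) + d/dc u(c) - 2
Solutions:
 u(c) = C1 + c^4/2 - c^3 + 2*c^2 + 2*c + cos(c)


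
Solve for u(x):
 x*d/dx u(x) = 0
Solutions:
 u(x) = C1


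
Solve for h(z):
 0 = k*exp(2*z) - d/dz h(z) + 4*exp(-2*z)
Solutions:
 h(z) = C1 + k*exp(2*z)/2 - 2*exp(-2*z)


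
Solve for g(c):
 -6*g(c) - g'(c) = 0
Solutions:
 g(c) = C1*exp(-6*c)


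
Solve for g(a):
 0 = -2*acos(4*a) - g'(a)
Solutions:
 g(a) = C1 - 2*a*acos(4*a) + sqrt(1 - 16*a^2)/2


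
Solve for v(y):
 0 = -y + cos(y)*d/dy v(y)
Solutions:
 v(y) = C1 + Integral(y/cos(y), y)


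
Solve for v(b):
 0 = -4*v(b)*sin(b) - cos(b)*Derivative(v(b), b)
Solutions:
 v(b) = C1*cos(b)^4


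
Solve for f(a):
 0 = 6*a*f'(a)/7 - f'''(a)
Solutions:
 f(a) = C1 + Integral(C2*airyai(6^(1/3)*7^(2/3)*a/7) + C3*airybi(6^(1/3)*7^(2/3)*a/7), a)


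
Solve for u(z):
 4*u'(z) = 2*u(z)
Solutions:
 u(z) = C1*exp(z/2)


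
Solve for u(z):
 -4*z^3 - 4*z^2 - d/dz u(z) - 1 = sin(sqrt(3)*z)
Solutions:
 u(z) = C1 - z^4 - 4*z^3/3 - z + sqrt(3)*cos(sqrt(3)*z)/3


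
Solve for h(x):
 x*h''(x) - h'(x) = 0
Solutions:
 h(x) = C1 + C2*x^2


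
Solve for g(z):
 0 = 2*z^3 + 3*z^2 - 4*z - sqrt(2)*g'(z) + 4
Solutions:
 g(z) = C1 + sqrt(2)*z^4/4 + sqrt(2)*z^3/2 - sqrt(2)*z^2 + 2*sqrt(2)*z


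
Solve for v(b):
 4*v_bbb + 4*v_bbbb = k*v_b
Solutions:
 v(b) = C1 + C2*exp(-b*((-27*k/8 + sqrt((8 - 27*k)^2/16 - 4)/2 + 1)^(1/3) + 1 + (-27*k/8 + sqrt((8 - 27*k)^2/16 - 4)/2 + 1)^(-1/3))/3) + C3*exp(b*((-27*k/8 + sqrt((8 - 27*k)^2/16 - 4)/2 + 1)^(1/3) - sqrt(3)*I*(-27*k/8 + sqrt((8 - 27*k)^2/16 - 4)/2 + 1)^(1/3) - 2 - 4/((-1 + sqrt(3)*I)*(-27*k/8 + sqrt((8 - 27*k)^2/16 - 4)/2 + 1)^(1/3)))/6) + C4*exp(b*((-27*k/8 + sqrt((8 - 27*k)^2/16 - 4)/2 + 1)^(1/3) + sqrt(3)*I*(-27*k/8 + sqrt((8 - 27*k)^2/16 - 4)/2 + 1)^(1/3) - 2 + 4/((1 + sqrt(3)*I)*(-27*k/8 + sqrt((8 - 27*k)^2/16 - 4)/2 + 1)^(1/3)))/6)


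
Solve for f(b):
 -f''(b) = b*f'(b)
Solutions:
 f(b) = C1 + C2*erf(sqrt(2)*b/2)


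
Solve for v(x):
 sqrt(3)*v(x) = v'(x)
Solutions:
 v(x) = C1*exp(sqrt(3)*x)


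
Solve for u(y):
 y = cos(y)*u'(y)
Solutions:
 u(y) = C1 + Integral(y/cos(y), y)


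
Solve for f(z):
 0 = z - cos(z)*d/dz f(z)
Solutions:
 f(z) = C1 + Integral(z/cos(z), z)


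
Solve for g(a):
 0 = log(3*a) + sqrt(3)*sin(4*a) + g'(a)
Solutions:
 g(a) = C1 - a*log(a) - a*log(3) + a + sqrt(3)*cos(4*a)/4


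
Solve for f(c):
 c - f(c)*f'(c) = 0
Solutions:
 f(c) = -sqrt(C1 + c^2)
 f(c) = sqrt(C1 + c^2)


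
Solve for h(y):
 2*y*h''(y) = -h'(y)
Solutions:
 h(y) = C1 + C2*sqrt(y)


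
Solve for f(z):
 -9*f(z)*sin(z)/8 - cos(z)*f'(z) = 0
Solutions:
 f(z) = C1*cos(z)^(9/8)


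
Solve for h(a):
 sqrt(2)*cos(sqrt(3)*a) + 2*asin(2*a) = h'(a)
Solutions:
 h(a) = C1 + 2*a*asin(2*a) + sqrt(1 - 4*a^2) + sqrt(6)*sin(sqrt(3)*a)/3


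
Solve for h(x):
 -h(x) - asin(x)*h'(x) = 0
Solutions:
 h(x) = C1*exp(-Integral(1/asin(x), x))


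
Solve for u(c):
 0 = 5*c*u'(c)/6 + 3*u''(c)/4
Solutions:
 u(c) = C1 + C2*erf(sqrt(5)*c/3)


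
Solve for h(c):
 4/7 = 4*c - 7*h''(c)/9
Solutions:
 h(c) = C1 + C2*c + 6*c^3/7 - 18*c^2/49


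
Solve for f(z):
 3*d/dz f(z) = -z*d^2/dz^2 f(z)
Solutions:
 f(z) = C1 + C2/z^2


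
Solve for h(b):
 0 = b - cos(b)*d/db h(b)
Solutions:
 h(b) = C1 + Integral(b/cos(b), b)


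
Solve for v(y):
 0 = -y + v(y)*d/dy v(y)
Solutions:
 v(y) = -sqrt(C1 + y^2)
 v(y) = sqrt(C1 + y^2)


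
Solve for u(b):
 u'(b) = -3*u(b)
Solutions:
 u(b) = C1*exp(-3*b)


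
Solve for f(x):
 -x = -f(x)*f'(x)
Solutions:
 f(x) = -sqrt(C1 + x^2)
 f(x) = sqrt(C1 + x^2)


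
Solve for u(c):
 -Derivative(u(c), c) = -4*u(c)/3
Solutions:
 u(c) = C1*exp(4*c/3)


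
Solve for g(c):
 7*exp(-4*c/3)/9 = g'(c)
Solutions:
 g(c) = C1 - 7*exp(-4*c/3)/12


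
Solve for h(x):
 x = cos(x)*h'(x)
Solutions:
 h(x) = C1 + Integral(x/cos(x), x)


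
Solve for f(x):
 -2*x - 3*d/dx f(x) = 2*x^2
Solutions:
 f(x) = C1 - 2*x^3/9 - x^2/3


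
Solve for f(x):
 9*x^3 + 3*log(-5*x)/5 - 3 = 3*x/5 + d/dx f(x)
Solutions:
 f(x) = C1 + 9*x^4/4 - 3*x^2/10 + 3*x*log(-x)/5 + 3*x*(-6 + log(5))/5


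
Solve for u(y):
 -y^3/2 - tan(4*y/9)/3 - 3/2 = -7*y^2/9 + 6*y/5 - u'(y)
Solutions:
 u(y) = C1 + y^4/8 - 7*y^3/27 + 3*y^2/5 + 3*y/2 - 3*log(cos(4*y/9))/4


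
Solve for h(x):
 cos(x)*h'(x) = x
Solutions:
 h(x) = C1 + Integral(x/cos(x), x)


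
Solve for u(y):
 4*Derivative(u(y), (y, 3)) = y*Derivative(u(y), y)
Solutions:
 u(y) = C1 + Integral(C2*airyai(2^(1/3)*y/2) + C3*airybi(2^(1/3)*y/2), y)


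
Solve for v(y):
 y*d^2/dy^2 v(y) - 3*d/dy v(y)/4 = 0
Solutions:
 v(y) = C1 + C2*y^(7/4)


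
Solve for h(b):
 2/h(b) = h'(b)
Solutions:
 h(b) = -sqrt(C1 + 4*b)
 h(b) = sqrt(C1 + 4*b)


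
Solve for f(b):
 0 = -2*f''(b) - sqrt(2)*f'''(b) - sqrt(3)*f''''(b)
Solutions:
 f(b) = C1 + C2*b + (C3*sin(sqrt(6)*b*sqrt(-1 + 4*sqrt(3))/6) + C4*cos(sqrt(6)*b*sqrt(-1 + 4*sqrt(3))/6))*exp(-sqrt(6)*b/6)


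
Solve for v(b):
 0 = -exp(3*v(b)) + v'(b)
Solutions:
 v(b) = log(-1/(C1 + 3*b))/3
 v(b) = log((-1/(C1 + b))^(1/3)*(-3^(2/3) - 3*3^(1/6)*I)/6)
 v(b) = log((-1/(C1 + b))^(1/3)*(-3^(2/3) + 3*3^(1/6)*I)/6)


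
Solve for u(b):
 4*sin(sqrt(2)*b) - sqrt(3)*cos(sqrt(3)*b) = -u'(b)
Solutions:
 u(b) = C1 + sin(sqrt(3)*b) + 2*sqrt(2)*cos(sqrt(2)*b)


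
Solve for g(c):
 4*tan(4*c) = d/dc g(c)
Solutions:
 g(c) = C1 - log(cos(4*c))


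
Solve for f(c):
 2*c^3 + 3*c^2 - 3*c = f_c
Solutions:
 f(c) = C1 + c^4/2 + c^3 - 3*c^2/2


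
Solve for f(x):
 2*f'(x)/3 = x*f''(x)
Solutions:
 f(x) = C1 + C2*x^(5/3)


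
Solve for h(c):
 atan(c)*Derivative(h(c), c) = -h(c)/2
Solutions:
 h(c) = C1*exp(-Integral(1/atan(c), c)/2)


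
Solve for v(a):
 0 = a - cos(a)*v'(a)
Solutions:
 v(a) = C1 + Integral(a/cos(a), a)


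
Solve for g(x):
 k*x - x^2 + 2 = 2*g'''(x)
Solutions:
 g(x) = C1 + C2*x + C3*x^2 + k*x^4/48 - x^5/120 + x^3/6


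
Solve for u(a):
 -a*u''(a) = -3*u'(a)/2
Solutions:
 u(a) = C1 + C2*a^(5/2)


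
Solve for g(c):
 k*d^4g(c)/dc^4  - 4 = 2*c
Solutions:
 g(c) = C1 + C2*c + C3*c^2 + C4*c^3 + c^5/(60*k) + c^4/(6*k)


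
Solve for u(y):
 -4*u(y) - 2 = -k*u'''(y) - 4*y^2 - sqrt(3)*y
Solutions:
 u(y) = C1*exp(2^(2/3)*y*(1/k)^(1/3)) + C2*exp(2^(2/3)*y*(-1 + sqrt(3)*I)*(1/k)^(1/3)/2) + C3*exp(-2^(2/3)*y*(1 + sqrt(3)*I)*(1/k)^(1/3)/2) + y^2 + sqrt(3)*y/4 - 1/2


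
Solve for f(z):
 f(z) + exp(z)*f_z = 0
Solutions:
 f(z) = C1*exp(exp(-z))


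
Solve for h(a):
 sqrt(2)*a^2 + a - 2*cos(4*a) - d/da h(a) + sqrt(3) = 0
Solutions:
 h(a) = C1 + sqrt(2)*a^3/3 + a^2/2 + sqrt(3)*a - sin(4*a)/2


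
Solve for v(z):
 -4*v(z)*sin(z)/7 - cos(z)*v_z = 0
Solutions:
 v(z) = C1*cos(z)^(4/7)


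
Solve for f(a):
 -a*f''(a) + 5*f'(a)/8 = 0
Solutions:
 f(a) = C1 + C2*a^(13/8)


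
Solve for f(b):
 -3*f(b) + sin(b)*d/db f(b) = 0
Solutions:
 f(b) = C1*(cos(b) - 1)^(3/2)/(cos(b) + 1)^(3/2)


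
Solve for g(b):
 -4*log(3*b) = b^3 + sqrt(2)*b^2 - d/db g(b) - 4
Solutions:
 g(b) = C1 + b^4/4 + sqrt(2)*b^3/3 + 4*b*log(b) - 8*b + b*log(81)


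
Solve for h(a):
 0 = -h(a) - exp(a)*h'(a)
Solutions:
 h(a) = C1*exp(exp(-a))


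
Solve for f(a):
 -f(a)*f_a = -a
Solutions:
 f(a) = -sqrt(C1 + a^2)
 f(a) = sqrt(C1 + a^2)


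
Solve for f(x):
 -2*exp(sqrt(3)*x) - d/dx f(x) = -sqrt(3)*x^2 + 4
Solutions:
 f(x) = C1 + sqrt(3)*x^3/3 - 4*x - 2*sqrt(3)*exp(sqrt(3)*x)/3


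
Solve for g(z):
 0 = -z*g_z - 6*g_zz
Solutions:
 g(z) = C1 + C2*erf(sqrt(3)*z/6)


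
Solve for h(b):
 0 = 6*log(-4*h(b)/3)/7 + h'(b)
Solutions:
 7*Integral(1/(log(-_y) - log(3) + 2*log(2)), (_y, h(b)))/6 = C1 - b


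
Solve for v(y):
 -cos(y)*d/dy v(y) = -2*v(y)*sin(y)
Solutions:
 v(y) = C1/cos(y)^2


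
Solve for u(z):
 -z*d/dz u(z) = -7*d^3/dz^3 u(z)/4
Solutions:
 u(z) = C1 + Integral(C2*airyai(14^(2/3)*z/7) + C3*airybi(14^(2/3)*z/7), z)


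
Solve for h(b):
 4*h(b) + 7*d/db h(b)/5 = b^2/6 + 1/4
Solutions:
 h(b) = C1*exp(-20*b/7) + b^2/24 - 7*b/240 + 349/4800


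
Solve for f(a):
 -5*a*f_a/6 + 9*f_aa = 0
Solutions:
 f(a) = C1 + C2*erfi(sqrt(15)*a/18)


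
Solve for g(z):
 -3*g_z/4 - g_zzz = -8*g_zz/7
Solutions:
 g(z) = C1 + (C2*sin(sqrt(83)*z/14) + C3*cos(sqrt(83)*z/14))*exp(4*z/7)


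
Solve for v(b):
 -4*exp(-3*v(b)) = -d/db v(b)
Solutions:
 v(b) = log(C1 + 12*b)/3
 v(b) = log((-3^(1/3) - 3^(5/6)*I)*(C1 + 4*b)^(1/3)/2)
 v(b) = log((-3^(1/3) + 3^(5/6)*I)*(C1 + 4*b)^(1/3)/2)


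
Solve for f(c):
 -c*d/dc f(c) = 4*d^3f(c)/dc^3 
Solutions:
 f(c) = C1 + Integral(C2*airyai(-2^(1/3)*c/2) + C3*airybi(-2^(1/3)*c/2), c)


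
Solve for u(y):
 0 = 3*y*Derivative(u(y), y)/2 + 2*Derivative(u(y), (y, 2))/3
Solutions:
 u(y) = C1 + C2*erf(3*sqrt(2)*y/4)


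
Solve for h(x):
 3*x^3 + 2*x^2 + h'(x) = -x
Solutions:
 h(x) = C1 - 3*x^4/4 - 2*x^3/3 - x^2/2


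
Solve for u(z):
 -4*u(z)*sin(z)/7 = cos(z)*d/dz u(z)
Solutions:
 u(z) = C1*cos(z)^(4/7)


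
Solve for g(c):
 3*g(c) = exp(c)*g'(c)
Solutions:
 g(c) = C1*exp(-3*exp(-c))


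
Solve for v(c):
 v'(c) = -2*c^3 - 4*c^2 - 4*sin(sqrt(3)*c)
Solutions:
 v(c) = C1 - c^4/2 - 4*c^3/3 + 4*sqrt(3)*cos(sqrt(3)*c)/3


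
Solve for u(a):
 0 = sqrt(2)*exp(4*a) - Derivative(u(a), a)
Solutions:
 u(a) = C1 + sqrt(2)*exp(4*a)/4


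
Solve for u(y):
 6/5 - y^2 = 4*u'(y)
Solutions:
 u(y) = C1 - y^3/12 + 3*y/10


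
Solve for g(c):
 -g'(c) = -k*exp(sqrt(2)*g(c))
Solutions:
 g(c) = sqrt(2)*(2*log(-1/(C1 + c*k)) - log(2))/4


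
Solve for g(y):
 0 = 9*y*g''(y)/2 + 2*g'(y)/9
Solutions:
 g(y) = C1 + C2*y^(77/81)


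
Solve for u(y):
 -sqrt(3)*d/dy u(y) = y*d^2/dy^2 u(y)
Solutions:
 u(y) = C1 + C2*y^(1 - sqrt(3))


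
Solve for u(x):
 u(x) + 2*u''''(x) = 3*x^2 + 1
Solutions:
 u(x) = 3*x^2 + (C1*sin(2^(1/4)*x/2) + C2*cos(2^(1/4)*x/2))*exp(-2^(1/4)*x/2) + (C3*sin(2^(1/4)*x/2) + C4*cos(2^(1/4)*x/2))*exp(2^(1/4)*x/2) + 1


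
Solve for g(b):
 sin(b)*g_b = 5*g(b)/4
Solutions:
 g(b) = C1*(cos(b) - 1)^(5/8)/(cos(b) + 1)^(5/8)


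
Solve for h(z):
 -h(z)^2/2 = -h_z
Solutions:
 h(z) = -2/(C1 + z)


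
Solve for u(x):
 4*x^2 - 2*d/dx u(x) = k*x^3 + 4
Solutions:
 u(x) = C1 - k*x^4/8 + 2*x^3/3 - 2*x


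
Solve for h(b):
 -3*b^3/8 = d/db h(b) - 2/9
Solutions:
 h(b) = C1 - 3*b^4/32 + 2*b/9


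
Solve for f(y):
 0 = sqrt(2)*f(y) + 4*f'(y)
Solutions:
 f(y) = C1*exp(-sqrt(2)*y/4)


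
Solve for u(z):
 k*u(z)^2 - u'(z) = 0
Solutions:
 u(z) = -1/(C1 + k*z)


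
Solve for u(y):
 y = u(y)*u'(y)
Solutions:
 u(y) = -sqrt(C1 + y^2)
 u(y) = sqrt(C1 + y^2)


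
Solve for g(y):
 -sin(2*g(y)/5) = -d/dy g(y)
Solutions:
 -y + 5*log(cos(2*g(y)/5) - 1)/4 - 5*log(cos(2*g(y)/5) + 1)/4 = C1


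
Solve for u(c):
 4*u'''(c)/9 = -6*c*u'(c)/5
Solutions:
 u(c) = C1 + Integral(C2*airyai(-3*10^(2/3)*c/10) + C3*airybi(-3*10^(2/3)*c/10), c)


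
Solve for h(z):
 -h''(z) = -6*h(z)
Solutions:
 h(z) = C1*exp(-sqrt(6)*z) + C2*exp(sqrt(6)*z)


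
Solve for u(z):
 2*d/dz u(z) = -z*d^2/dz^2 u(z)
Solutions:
 u(z) = C1 + C2/z


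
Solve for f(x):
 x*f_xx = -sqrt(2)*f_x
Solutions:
 f(x) = C1 + C2*x^(1 - sqrt(2))


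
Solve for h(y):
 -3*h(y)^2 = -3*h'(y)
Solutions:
 h(y) = -1/(C1 + y)


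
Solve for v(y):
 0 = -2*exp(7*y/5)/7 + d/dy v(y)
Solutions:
 v(y) = C1 + 10*exp(7*y/5)/49


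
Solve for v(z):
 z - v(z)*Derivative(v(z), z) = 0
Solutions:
 v(z) = -sqrt(C1 + z^2)
 v(z) = sqrt(C1 + z^2)


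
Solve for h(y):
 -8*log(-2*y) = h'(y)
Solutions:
 h(y) = C1 - 8*y*log(-y) + 8*y*(1 - log(2))


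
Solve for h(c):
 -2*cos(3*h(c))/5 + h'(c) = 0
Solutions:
 -2*c/5 - log(sin(3*h(c)) - 1)/6 + log(sin(3*h(c)) + 1)/6 = C1


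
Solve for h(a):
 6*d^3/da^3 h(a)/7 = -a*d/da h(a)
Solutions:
 h(a) = C1 + Integral(C2*airyai(-6^(2/3)*7^(1/3)*a/6) + C3*airybi(-6^(2/3)*7^(1/3)*a/6), a)


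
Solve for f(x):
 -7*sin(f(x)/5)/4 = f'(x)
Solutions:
 7*x/4 + 5*log(cos(f(x)/5) - 1)/2 - 5*log(cos(f(x)/5) + 1)/2 = C1


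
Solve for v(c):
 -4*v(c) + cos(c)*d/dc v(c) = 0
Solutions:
 v(c) = C1*(sin(c)^2 + 2*sin(c) + 1)/(sin(c)^2 - 2*sin(c) + 1)


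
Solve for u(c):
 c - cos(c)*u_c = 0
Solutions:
 u(c) = C1 + Integral(c/cos(c), c)


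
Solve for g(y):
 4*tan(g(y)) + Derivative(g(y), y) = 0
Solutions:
 g(y) = pi - asin(C1*exp(-4*y))
 g(y) = asin(C1*exp(-4*y))


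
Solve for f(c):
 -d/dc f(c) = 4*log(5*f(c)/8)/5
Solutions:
 -5*Integral(1/(-log(_y) - log(5) + 3*log(2)), (_y, f(c)))/4 = C1 - c


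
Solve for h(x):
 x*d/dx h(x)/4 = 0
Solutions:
 h(x) = C1


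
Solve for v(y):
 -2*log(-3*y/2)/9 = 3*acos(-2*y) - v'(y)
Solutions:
 v(y) = C1 + 2*y*log(-y)/9 + 3*y*acos(-2*y) - 2*y/9 - 2*y*log(2)/9 + 2*y*log(3)/9 + 3*sqrt(1 - 4*y^2)/2


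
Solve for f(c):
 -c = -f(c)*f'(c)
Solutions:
 f(c) = -sqrt(C1 + c^2)
 f(c) = sqrt(C1 + c^2)


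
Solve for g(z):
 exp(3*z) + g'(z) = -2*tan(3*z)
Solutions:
 g(z) = C1 - exp(3*z)/3 + 2*log(cos(3*z))/3


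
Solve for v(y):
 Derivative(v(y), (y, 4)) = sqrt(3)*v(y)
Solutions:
 v(y) = C1*exp(-3^(1/8)*y) + C2*exp(3^(1/8)*y) + C3*sin(3^(1/8)*y) + C4*cos(3^(1/8)*y)


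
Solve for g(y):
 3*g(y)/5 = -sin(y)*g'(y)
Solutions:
 g(y) = C1*(cos(y) + 1)^(3/10)/(cos(y) - 1)^(3/10)


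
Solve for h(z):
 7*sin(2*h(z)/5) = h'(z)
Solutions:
 -7*z + 5*log(cos(2*h(z)/5) - 1)/4 - 5*log(cos(2*h(z)/5) + 1)/4 = C1


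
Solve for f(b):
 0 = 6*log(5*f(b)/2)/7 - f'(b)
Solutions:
 7*Integral(1/(-log(_y) - log(5) + log(2)), (_y, f(b)))/6 = C1 - b


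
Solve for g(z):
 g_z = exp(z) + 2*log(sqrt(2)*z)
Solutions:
 g(z) = C1 + 2*z*log(z) + z*(-2 + log(2)) + exp(z)


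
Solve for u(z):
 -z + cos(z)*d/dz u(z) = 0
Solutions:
 u(z) = C1 + Integral(z/cos(z), z)


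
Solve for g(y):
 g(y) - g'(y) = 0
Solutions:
 g(y) = C1*exp(y)


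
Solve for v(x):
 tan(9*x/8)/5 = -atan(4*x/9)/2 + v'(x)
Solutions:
 v(x) = C1 + x*atan(4*x/9)/2 - 9*log(16*x^2 + 81)/16 - 8*log(cos(9*x/8))/45


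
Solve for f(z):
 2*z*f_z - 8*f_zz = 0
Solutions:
 f(z) = C1 + C2*erfi(sqrt(2)*z/4)


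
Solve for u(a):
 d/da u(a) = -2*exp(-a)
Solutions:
 u(a) = C1 + 2*exp(-a)


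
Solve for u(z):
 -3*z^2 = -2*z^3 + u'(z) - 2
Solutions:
 u(z) = C1 + z^4/2 - z^3 + 2*z


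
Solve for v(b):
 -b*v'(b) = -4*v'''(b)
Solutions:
 v(b) = C1 + Integral(C2*airyai(2^(1/3)*b/2) + C3*airybi(2^(1/3)*b/2), b)


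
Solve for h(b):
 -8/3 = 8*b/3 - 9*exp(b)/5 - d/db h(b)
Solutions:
 h(b) = C1 + 4*b^2/3 + 8*b/3 - 9*exp(b)/5


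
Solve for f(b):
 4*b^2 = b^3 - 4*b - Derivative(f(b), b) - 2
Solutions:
 f(b) = C1 + b^4/4 - 4*b^3/3 - 2*b^2 - 2*b


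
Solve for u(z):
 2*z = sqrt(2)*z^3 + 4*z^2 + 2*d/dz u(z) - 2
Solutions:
 u(z) = C1 - sqrt(2)*z^4/8 - 2*z^3/3 + z^2/2 + z


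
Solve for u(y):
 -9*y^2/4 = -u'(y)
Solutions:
 u(y) = C1 + 3*y^3/4


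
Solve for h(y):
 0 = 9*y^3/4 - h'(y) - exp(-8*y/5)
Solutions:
 h(y) = C1 + 9*y^4/16 + 5*exp(-8*y/5)/8


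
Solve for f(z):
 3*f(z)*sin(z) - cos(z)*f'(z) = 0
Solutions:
 f(z) = C1/cos(z)^3


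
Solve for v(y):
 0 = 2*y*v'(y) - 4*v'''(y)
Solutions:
 v(y) = C1 + Integral(C2*airyai(2^(2/3)*y/2) + C3*airybi(2^(2/3)*y/2), y)


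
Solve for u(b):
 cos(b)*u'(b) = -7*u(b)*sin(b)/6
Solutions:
 u(b) = C1*cos(b)^(7/6)


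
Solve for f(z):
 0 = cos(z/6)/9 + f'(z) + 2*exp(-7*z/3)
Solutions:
 f(z) = C1 - 2*sin(z/6)/3 + 6*exp(-7*z/3)/7


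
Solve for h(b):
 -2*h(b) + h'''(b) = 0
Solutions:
 h(b) = C3*exp(2^(1/3)*b) + (C1*sin(2^(1/3)*sqrt(3)*b/2) + C2*cos(2^(1/3)*sqrt(3)*b/2))*exp(-2^(1/3)*b/2)


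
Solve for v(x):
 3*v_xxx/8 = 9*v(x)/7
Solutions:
 v(x) = C3*exp(2*3^(1/3)*7^(2/3)*x/7) + (C1*sin(3^(5/6)*7^(2/3)*x/7) + C2*cos(3^(5/6)*7^(2/3)*x/7))*exp(-3^(1/3)*7^(2/3)*x/7)


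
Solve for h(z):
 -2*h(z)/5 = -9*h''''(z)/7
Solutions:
 h(z) = C1*exp(-14^(1/4)*sqrt(3)*5^(3/4)*z/15) + C2*exp(14^(1/4)*sqrt(3)*5^(3/4)*z/15) + C3*sin(14^(1/4)*sqrt(3)*5^(3/4)*z/15) + C4*cos(14^(1/4)*sqrt(3)*5^(3/4)*z/15)


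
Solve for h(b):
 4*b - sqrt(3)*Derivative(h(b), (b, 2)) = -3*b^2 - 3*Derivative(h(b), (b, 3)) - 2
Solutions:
 h(b) = C1 + C2*b + C3*exp(sqrt(3)*b/3) + sqrt(3)*b^4/12 + b^3*(2*sqrt(3)/9 + 1) + b^2*(2 + 10*sqrt(3)/3)


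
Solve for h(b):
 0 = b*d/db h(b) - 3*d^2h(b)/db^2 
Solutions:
 h(b) = C1 + C2*erfi(sqrt(6)*b/6)


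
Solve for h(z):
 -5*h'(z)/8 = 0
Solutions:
 h(z) = C1


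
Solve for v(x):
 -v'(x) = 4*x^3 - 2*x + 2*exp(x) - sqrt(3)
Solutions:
 v(x) = C1 - x^4 + x^2 + sqrt(3)*x - 2*exp(x)


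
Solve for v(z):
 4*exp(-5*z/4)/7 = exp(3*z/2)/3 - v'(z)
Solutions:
 v(z) = C1 + 2*exp(3*z/2)/9 + 16*exp(-5*z/4)/35


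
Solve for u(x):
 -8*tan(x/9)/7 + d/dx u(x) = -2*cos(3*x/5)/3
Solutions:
 u(x) = C1 - 72*log(cos(x/9))/7 - 10*sin(3*x/5)/9


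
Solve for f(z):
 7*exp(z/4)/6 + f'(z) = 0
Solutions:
 f(z) = C1 - 14*exp(z/4)/3


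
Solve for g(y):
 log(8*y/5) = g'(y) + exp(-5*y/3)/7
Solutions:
 g(y) = C1 + y*log(y) + y*(-log(5) - 1 + 3*log(2)) + 3*exp(-5*y/3)/35


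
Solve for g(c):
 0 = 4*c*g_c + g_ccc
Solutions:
 g(c) = C1 + Integral(C2*airyai(-2^(2/3)*c) + C3*airybi(-2^(2/3)*c), c)


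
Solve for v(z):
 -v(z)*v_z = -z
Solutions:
 v(z) = -sqrt(C1 + z^2)
 v(z) = sqrt(C1 + z^2)


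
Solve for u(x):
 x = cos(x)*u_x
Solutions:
 u(x) = C1 + Integral(x/cos(x), x)


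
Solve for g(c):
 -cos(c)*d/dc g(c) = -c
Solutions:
 g(c) = C1 + Integral(c/cos(c), c)


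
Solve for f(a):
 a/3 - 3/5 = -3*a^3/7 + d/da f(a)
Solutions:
 f(a) = C1 + 3*a^4/28 + a^2/6 - 3*a/5


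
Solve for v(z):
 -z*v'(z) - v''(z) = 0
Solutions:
 v(z) = C1 + C2*erf(sqrt(2)*z/2)


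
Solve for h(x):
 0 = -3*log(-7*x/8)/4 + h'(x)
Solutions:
 h(x) = C1 + 3*x*log(-x)/4 + 3*x*(-3*log(2) - 1 + log(7))/4


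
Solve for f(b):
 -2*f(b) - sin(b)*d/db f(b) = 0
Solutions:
 f(b) = C1*(cos(b) + 1)/(cos(b) - 1)


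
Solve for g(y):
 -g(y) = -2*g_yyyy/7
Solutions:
 g(y) = C1*exp(-2^(3/4)*7^(1/4)*y/2) + C2*exp(2^(3/4)*7^(1/4)*y/2) + C3*sin(2^(3/4)*7^(1/4)*y/2) + C4*cos(2^(3/4)*7^(1/4)*y/2)
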